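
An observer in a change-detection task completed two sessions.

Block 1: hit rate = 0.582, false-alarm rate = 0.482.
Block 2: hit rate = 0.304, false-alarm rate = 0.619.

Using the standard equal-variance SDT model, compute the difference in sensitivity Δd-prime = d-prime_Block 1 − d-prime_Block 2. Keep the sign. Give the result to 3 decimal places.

Δd-prime = 1.068

Block 1: z(0.582) = 0.2070, z(0.482) = -0.0451, d' = 0.2521
Block 2: z(0.304) = -0.5129, z(0.619) = 0.3029, d' = -0.8158
Δd' = d'_Block 1 − d'_Block 2 = 0.2521 − (-0.8158) = 1.0679
Block 1 has the higher sensitivity.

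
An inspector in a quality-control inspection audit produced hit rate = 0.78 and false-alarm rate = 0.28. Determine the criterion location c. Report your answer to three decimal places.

c = -0.095

Φ⁻¹(H) = 0.7722
Φ⁻¹(FA) = -0.5828
c = −½·[z(H) + z(FA)] = −0.5 × (0.7722 + (-0.5828)) = -0.0947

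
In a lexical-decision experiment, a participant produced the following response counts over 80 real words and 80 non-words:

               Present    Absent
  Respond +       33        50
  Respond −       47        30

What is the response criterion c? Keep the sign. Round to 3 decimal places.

H = 33/80 = 0.4125
FA = 50/80 = 0.6250
z(0.4125) = -0.2211, z(0.6250) = 0.3186
c = −½·[z(H) + z(FA)] = −0.5 × (-0.2211 + 0.3186) = -0.04875
c < 0: the participant has a liberal response bias.

c = -0.049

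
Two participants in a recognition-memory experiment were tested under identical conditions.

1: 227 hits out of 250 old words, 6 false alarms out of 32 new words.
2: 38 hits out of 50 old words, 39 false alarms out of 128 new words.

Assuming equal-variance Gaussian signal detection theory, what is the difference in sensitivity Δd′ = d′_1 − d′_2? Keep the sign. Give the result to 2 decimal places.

Δd′ = 1.00

1: z(0.9080) = 1.329, z(0.1875) = -0.887, d' = 2.216
2: z(0.7600) = 0.706, z(0.3047) = -0.511, d' = 1.217
Δd' = d'_1 − d'_2 = 2.216 − 1.217 = 0.999
1 has the higher sensitivity.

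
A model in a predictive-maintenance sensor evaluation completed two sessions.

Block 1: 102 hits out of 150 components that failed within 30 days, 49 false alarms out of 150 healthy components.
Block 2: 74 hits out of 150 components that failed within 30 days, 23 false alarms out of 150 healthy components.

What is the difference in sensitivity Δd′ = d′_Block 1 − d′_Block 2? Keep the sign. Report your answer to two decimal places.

Block 1: z(0.6800) = 0.468, z(0.3267) = -0.449, d' = 0.917
Block 2: z(0.4933) = -0.017, z(0.1533) = -1.022, d' = 1.005
Δd' = d'_Block 1 − d'_Block 2 = 0.917 − 1.005 = -0.088
Block 2 has the higher sensitivity.

Δd′ = -0.09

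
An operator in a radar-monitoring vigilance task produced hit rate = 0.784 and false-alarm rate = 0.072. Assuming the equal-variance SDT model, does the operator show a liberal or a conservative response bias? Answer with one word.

z(H) = 0.786, z(FA) = -1.461
c = −½·(z(H) + z(FA)) = 0.3375
c > 0 → conservative criterion (biased toward responding “no”).

conservative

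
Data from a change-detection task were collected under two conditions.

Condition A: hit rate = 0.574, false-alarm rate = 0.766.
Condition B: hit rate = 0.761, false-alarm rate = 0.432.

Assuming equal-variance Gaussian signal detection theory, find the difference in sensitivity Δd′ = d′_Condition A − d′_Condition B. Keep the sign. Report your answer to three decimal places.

Δd′ = -1.420

Condition A: z(0.574) = 0.1866, z(0.766) = 0.7257, d' = -0.5391
Condition B: z(0.761) = 0.7095, z(0.432) = -0.1713, d' = 0.8808
Δd' = d'_Condition A − d'_Condition B = -0.5391 − 0.8808 = -1.4199
Condition B has the higher sensitivity.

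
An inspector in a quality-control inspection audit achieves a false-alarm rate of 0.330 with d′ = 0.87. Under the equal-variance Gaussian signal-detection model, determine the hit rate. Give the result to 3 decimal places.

hit rate = 0.666

z(false-alarm rate) = z(0.330) = -0.4399
z(H) = z(FA) + d' = -0.4399 + 0.87 = 0.4301
hit rate = Φ(0.4301) = 0.6664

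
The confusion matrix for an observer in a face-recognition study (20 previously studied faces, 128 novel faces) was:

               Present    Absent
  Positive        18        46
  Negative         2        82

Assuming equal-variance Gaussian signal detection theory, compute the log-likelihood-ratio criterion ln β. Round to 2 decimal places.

ln β = -0.76

H = 18/20 = 0.9000
FA = 46/128 = 0.3594
z(H) = 1.282
z(FA) = -0.360
ln β = −½·[z(H)² − z(FA)²] = −0.5 × (1.644 − 0.130) = -0.757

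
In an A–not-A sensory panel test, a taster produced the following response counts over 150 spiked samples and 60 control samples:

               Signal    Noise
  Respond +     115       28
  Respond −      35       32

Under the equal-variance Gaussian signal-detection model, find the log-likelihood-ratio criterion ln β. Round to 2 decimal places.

H = 115/150 = 0.7667
FA = 28/60 = 0.4667
z(H) = z(0.7667) = 0.728
z(FA) = z(0.4667) = -0.084
ln β = −½·[z(H)² − z(FA)²] = −0.5 × (0.530 − 0.007) = -0.2615

ln β = -0.26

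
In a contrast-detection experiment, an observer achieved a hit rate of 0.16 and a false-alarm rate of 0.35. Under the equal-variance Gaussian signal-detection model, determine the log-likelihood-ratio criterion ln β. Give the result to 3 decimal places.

ln β = -0.420

z(H) = z(0.16) = -0.9945
z(FA) = z(0.35) = -0.3853
ln β = −½·[z(H)² − z(FA)²] = −0.5 × (0.9890 − 0.1485) = -0.42025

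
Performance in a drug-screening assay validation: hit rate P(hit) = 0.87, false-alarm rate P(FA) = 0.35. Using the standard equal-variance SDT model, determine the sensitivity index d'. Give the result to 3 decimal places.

Φ⁻¹(0.87) = 1.1264, Φ⁻¹(0.35) = -0.3853
d' = z(H) − z(FA) = 1.1264 − (-0.3853) = 1.5117

d' = 1.512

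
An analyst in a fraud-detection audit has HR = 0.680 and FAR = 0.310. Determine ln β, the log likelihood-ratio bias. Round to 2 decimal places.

ln β = 0.01

z(H) = z(0.680) = 0.468
z(FA) = z(0.310) = -0.496
ln β = −½·[z(H)² − z(FA)²] = −0.5 × (0.219 − 0.246) = 0.0135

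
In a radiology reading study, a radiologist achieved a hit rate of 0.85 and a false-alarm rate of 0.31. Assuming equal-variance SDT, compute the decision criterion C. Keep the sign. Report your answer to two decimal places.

z(H) = z(0.85) = 1.0364
z(FA) = z(0.31) = -0.4959
c = −½·[z(H) + z(FA)] = −0.5 × (1.0364 + (-0.4959)) = -0.27025

C = -0.27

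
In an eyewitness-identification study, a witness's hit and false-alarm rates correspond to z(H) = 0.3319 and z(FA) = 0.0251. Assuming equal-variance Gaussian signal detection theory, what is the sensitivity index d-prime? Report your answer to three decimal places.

d' = z(H) − z(FA) = 0.3319 − 0.0251 = 0.3068

d-prime = 0.307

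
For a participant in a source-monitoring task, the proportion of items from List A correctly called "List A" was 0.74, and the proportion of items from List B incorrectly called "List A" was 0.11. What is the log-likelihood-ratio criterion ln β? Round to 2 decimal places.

ln β = 0.55

Φ⁻¹(H) = 0.643
Φ⁻¹(FA) = -1.227
ln β = −½·[z(H)² − z(FA)²] = −0.5 × (0.413 − 1.506) = 0.5465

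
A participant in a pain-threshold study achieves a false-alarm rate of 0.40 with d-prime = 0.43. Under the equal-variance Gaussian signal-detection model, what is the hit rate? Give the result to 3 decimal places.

hit rate = 0.570

z(false-alarm rate) = z(0.40) = -0.2533
z(H) = z(FA) + d' = -0.2533 + 0.43 = 0.1767
hit rate = Φ(0.1767) = 0.5701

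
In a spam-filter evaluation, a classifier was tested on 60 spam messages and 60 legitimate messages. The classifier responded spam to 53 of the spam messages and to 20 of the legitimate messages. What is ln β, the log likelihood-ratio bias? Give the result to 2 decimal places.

H = 53/60 = 0.8833
FA = 20/60 = 0.3333
Φ⁻¹(H) = Φ⁻¹(0.8833) = 1.192
Φ⁻¹(FA) = Φ⁻¹(0.3333) = -0.431
ln β = −½·[z(H)² − z(FA)²] = −0.5 × (1.421 − 0.186) = -0.6175

ln β = -0.62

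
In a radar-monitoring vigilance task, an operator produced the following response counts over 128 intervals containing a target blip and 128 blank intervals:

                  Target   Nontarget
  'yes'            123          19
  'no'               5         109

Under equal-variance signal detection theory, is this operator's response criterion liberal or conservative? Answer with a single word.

liberal

z(H) = 1.762, z(FA) = -1.043
c = −½·(z(H) + z(FA)) = -0.3595
c < 0 → liberal criterion (biased toward responding “yes”).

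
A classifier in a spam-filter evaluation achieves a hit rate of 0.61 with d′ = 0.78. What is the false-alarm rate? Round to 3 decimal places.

z(hit rate) = z(0.61) = 0.2793
z(FA) = z(H) − d' = 0.2793 − 0.78 = -0.5007
false-alarm rate = Φ(-0.5007) = 0.3083

false-alarm rate = 0.308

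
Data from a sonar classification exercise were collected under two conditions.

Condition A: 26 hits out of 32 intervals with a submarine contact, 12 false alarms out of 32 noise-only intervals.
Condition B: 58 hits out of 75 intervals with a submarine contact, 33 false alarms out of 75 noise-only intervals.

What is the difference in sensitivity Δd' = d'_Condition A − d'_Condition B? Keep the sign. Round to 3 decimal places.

Condition A: z(0.8125) = 0.8871, z(0.3750) = -0.3186, d' = 1.2057
Condition B: z(0.7733) = 0.7498, z(0.4400) = -0.1510, d' = 0.9008
Δd' = d'_Condition A − d'_Condition B = 1.2057 − 0.9008 = 0.3049
Condition A has the higher sensitivity.

Δd' = 0.305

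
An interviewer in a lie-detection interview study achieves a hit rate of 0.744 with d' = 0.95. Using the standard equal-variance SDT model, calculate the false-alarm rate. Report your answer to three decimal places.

false-alarm rate = 0.384

z(hit rate) = z(0.744) = 0.6557
z(FA) = z(H) − d' = 0.6557 − 0.95 = -0.2943
false-alarm rate = Φ(-0.2943) = 0.3843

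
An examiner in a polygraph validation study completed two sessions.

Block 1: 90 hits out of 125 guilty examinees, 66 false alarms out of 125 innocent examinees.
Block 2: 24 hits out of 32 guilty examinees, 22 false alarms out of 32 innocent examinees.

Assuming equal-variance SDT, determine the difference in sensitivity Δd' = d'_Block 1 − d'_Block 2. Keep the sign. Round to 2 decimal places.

Δd' = 0.33

Block 1: z(0.7200) = 0.583, z(0.5280) = 0.070, d' = 0.513
Block 2: z(0.7500) = 0.674, z(0.6875) = 0.489, d' = 0.185
Δd' = d'_Block 1 − d'_Block 2 = 0.513 − 0.185 = 0.328
Block 1 has the higher sensitivity.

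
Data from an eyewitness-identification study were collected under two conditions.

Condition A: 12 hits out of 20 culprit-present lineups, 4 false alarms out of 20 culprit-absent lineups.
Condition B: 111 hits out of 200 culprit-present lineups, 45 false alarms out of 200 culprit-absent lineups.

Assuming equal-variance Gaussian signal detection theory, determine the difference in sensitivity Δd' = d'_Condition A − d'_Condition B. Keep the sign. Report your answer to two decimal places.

Δd' = 0.20

Condition A: z(0.6000) = 0.253, z(0.2000) = -0.842, d' = 1.095
Condition B: z(0.5550) = 0.138, z(0.2250) = -0.755, d' = 0.893
Δd' = d'_Condition A − d'_Condition B = 1.095 − 0.893 = 0.202
Condition A has the higher sensitivity.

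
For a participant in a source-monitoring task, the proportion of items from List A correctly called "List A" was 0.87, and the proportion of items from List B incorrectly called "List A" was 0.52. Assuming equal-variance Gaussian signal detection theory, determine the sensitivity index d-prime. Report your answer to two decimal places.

Φ⁻¹(H) = 1.1264
Φ⁻¹(FA) = 0.0502
d' = z(H) − z(FA) = 1.1264 − 0.0502 = 1.0762

d-prime = 1.08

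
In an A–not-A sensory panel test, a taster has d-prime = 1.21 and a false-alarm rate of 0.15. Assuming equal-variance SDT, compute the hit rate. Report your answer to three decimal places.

z(false-alarm rate) = z(0.15) = -1.0364
z(H) = z(FA) + d' = -1.0364 + 1.21 = 0.1736
hit rate = Φ(0.1736) = 0.5689

hit rate = 0.569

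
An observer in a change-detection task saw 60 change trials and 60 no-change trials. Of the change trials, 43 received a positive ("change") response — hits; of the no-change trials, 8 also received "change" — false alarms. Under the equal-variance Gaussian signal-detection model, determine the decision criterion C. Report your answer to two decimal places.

H = 43/60 = 0.7167
FA = 8/60 = 0.1333
z(H) = z(0.7167) = 0.5731
z(FA) = z(0.1333) = -1.1109
c = −½·[z(H) + z(FA)] = −0.5 × (0.5731 + (-1.1109)) = 0.2689
c > 0: the observer has a conservative response bias.

C = 0.27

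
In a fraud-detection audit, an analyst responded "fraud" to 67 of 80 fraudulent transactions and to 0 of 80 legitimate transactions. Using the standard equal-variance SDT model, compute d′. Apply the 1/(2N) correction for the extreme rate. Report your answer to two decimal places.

d′ = 3.48

The false-alarm rate is 0/80 = 0, so apply the 1/(2N) correction: FA → 1/(2·80) = 0.00625.
z(H) = z(0.83750) = 0.984
z(FA) = z(0.00625) = -2.498
d' = 0.984 − (-2.498) = 3.482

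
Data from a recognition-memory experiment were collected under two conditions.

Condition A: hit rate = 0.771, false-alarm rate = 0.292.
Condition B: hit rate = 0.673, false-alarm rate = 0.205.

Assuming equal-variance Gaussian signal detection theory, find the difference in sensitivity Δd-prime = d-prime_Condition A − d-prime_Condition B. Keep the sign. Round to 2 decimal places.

Δd-prime = 0.02

Condition A: z(0.771) = 0.742, z(0.292) = -0.548, d' = 1.290
Condition B: z(0.673) = 0.448, z(0.205) = -0.824, d' = 1.272
Δd' = d'_Condition A − d'_Condition B = 1.290 − 1.272 = 0.018
Condition A has the higher sensitivity.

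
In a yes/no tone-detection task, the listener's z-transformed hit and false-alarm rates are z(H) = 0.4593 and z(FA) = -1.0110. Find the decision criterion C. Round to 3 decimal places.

C = 0.276

c = −½·[z(H) + z(FA)] = −½·(0.4593 + (-1.0110)) = 0.27585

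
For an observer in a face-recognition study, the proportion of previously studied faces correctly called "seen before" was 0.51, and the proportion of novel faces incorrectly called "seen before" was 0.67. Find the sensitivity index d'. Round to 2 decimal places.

d' = -0.41

z(0.51) = 0.0251, z(0.67) = 0.4399
d' = z(H) − z(FA) = 0.0251 − 0.4399 = -0.4148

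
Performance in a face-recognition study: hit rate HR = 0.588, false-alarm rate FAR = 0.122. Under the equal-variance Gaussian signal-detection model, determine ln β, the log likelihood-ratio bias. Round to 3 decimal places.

z(0.588) = 0.2224, z(0.122) = -1.1650
ln β = −½·[z(H)² − z(FA)²] = −0.5 × (0.0495 − 1.3572) = 0.65385

ln β = 0.654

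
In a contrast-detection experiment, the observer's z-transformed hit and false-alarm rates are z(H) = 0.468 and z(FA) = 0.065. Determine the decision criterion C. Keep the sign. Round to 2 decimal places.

c = −½·[z(H) + z(FA)] = −½·(0.468 + 0.065) = -0.2665
c < 0: the observer has a liberal response bias.

C = -0.27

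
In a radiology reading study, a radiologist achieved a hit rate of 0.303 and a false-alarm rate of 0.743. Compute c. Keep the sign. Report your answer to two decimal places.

c = -0.07

z(H) = z(0.303) = -0.5158
z(FA) = z(0.743) = 0.6526
c = −½·[z(H) + z(FA)] = −0.5 × (-0.5158 + 0.6526) = -0.0684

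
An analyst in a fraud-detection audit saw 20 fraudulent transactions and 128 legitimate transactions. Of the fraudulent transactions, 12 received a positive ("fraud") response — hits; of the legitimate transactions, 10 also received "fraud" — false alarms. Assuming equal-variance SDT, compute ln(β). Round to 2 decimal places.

H = 12/20 = 0.6000
FA = 10/128 = 0.0781
z(H) = z(0.6000) = 0.253
z(FA) = z(0.0781) = -1.418
ln β = −½·[z(H)² − z(FA)²] = −0.5 × (0.064 − 2.011) = 0.9735

ln β = 0.97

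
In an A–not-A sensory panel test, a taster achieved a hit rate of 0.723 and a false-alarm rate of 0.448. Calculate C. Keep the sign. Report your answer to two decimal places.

z(H) = 0.5918
z(FA) = -0.1307
c = −½·[z(H) + z(FA)] = −0.5 × (0.5918 + (-0.1307)) = -0.23055
c < 0: the taster has a liberal response bias.

C = -0.23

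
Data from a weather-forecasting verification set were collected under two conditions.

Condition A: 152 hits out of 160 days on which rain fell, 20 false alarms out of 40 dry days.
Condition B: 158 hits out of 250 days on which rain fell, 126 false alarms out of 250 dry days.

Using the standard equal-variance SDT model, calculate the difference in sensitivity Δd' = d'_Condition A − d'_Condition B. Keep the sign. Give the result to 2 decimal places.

Δd' = 1.32

Condition A: z(0.9500) = 1.645, z(0.5000) = 0.000, d' = 1.645
Condition B: z(0.6320) = 0.337, z(0.5040) = 0.010, d' = 0.327
Δd' = d'_Condition A − d'_Condition B = 1.645 − 0.327 = 1.318
Condition A has the higher sensitivity.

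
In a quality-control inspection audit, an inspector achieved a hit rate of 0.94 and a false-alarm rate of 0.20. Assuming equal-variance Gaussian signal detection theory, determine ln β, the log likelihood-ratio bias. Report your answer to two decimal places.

ln β = -0.85

z(0.94) = 1.555, z(0.20) = -0.842
ln β = −½·[z(H)² − z(FA)²] = −0.5 × (2.418 − 0.709) = -0.8545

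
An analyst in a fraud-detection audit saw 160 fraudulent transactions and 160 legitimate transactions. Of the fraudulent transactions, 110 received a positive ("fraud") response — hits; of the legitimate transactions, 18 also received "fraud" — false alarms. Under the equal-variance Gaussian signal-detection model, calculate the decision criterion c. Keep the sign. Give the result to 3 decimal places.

H = 110/160 = 0.6875
FA = 18/160 = 0.1125
Φ⁻¹(0.6875) = 0.4888, Φ⁻¹(0.1125) = -1.2133
c = −½·[z(H) + z(FA)] = −0.5 × (0.4888 + (-1.2133)) = 0.36225
c > 0: the analyst has a conservative response bias.

c = 0.362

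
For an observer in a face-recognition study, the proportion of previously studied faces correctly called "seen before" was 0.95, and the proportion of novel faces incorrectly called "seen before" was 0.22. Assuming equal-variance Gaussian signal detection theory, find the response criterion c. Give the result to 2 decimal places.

c = -0.44

z(H) = z(0.95) = 1.645
z(FA) = z(0.22) = -0.772
c = −½·[z(H) + z(FA)] = −0.5 × (1.645 + (-0.772)) = -0.4365
c < 0: the observer has a liberal response bias.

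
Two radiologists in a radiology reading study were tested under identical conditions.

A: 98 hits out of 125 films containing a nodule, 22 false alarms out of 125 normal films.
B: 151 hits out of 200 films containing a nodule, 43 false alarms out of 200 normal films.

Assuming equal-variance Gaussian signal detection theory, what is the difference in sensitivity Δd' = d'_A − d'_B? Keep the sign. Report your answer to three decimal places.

Δd' = 0.237

A: z(0.7840) = 0.7858, z(0.1760) = -0.9307, d' = 1.7165
B: z(0.7550) = 0.6903, z(0.2150) = -0.7892, d' = 1.4795
Δd' = d'_A − d'_B = 1.7165 − 1.4795 = 0.2370
A has the higher sensitivity.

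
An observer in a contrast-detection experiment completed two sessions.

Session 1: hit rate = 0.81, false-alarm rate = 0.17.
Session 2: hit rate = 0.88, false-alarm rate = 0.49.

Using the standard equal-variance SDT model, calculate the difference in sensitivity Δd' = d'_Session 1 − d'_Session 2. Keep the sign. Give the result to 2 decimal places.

Δd' = 0.63

Session 1: z(0.81) = 0.878, z(0.17) = -0.954, d' = 1.832
Session 2: z(0.88) = 1.175, z(0.49) = -0.025, d' = 1.200
Δd' = d'_Session 1 − d'_Session 2 = 1.832 − 1.200 = 0.632
Session 1 has the higher sensitivity.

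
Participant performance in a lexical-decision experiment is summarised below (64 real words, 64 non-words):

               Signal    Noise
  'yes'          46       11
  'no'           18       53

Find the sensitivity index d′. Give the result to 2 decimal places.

H = 46/64 = 0.7188
FA = 11/64 = 0.1719
z(H) = 0.579
z(FA) = -0.947
d' = z(H) − z(FA) = 0.579 − (-0.947) = 1.526

d′ = 1.53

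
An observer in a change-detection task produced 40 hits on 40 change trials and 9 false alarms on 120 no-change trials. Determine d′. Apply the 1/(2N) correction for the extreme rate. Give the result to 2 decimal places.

The hit rate is 40/40 = 1, so apply the 1/(2N) correction: H → 1 − 1/(2·40) = 0.98750.
z(H) = z(0.98750) = 2.241
z(FA) = z(0.07500) = -1.440
d' = 2.241 − (-1.440) = 3.681

d′ = 3.68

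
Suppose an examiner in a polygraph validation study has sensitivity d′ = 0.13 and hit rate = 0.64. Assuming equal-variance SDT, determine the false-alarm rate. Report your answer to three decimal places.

false-alarm rate = 0.590

z(hit rate) = z(0.64) = 0.3585
z(FA) = z(H) − d' = 0.3585 − 0.13 = 0.2285
false-alarm rate = Φ(0.2285) = 0.5904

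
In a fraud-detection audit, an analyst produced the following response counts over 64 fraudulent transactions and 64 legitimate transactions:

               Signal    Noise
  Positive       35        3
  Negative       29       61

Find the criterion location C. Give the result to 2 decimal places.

C = 0.78

H = 35/64 = 0.5469
FA = 3/64 = 0.0469
z(H) = z(0.5469) = 0.1178
z(FA) = z(0.0469) = -1.6757
c = −½·[z(H) + z(FA)] = −0.5 × (0.1178 + (-1.6757)) = 0.77895
c > 0: the analyst has a conservative response bias.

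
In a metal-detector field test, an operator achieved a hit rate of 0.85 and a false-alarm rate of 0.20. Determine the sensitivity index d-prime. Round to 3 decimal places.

d-prime = 1.878

z(H) = 1.0364
z(FA) = -0.8416
d' = z(H) − z(FA) = 1.0364 − (-0.8416) = 1.8780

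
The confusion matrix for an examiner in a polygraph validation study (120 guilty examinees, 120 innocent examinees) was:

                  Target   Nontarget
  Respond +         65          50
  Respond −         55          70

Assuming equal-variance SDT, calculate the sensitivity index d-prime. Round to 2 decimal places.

H = 65/120 = 0.5417
FA = 50/120 = 0.4167
Φ⁻¹(H) = Φ⁻¹(0.5417) = 0.1047
Φ⁻¹(FA) = Φ⁻¹(0.4167) = -0.2103
d' = z(H) − z(FA) = 0.1047 − (-0.2103) = 0.3150

d-prime = 0.32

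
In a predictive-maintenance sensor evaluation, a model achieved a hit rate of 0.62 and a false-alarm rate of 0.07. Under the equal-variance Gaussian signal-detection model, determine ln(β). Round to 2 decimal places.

z(H) = z(0.62) = 0.305
z(FA) = z(0.07) = -1.476
ln β = −½·[z(H)² − z(FA)²] = −0.5 × (0.093 − 2.179) = 1.043

ln β = 1.04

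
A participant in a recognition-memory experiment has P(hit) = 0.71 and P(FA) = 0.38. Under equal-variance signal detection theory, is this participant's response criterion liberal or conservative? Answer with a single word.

liberal

z(H) = 0.553, z(FA) = -0.305
c = −½·(z(H) + z(FA)) = -0.124
c < 0 → liberal criterion (biased toward responding “yes”).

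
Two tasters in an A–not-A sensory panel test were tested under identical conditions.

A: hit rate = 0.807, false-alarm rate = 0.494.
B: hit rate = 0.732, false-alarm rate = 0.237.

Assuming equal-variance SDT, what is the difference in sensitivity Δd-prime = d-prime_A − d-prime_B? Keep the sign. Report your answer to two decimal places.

A: z(0.807) = 0.867, z(0.494) = -0.015, d' = 0.882
B: z(0.732) = 0.619, z(0.237) = -0.716, d' = 1.335
Δd' = d'_A − d'_B = 0.882 − 1.335 = -0.453
B has the higher sensitivity.

Δd-prime = -0.45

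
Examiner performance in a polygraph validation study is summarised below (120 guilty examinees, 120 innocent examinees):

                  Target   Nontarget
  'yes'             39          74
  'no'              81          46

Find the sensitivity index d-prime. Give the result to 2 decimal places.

d-prime = -0.75

H = 39/120 = 0.3250
FA = 74/120 = 0.6167
Φ⁻¹(H) = -0.4538
Φ⁻¹(FA) = 0.2968
d' = z(H) − z(FA) = -0.4538 − 0.2968 = -0.7506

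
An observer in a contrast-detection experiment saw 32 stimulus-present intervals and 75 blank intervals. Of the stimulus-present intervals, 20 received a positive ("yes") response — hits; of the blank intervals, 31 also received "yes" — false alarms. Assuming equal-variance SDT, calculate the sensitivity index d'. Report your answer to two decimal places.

H = 20/32 = 0.6250
FA = 31/75 = 0.4133
Φ⁻¹(H) = Φ⁻¹(0.6250) = 0.3186
Φ⁻¹(FA) = Φ⁻¹(0.4133) = -0.2191
d' = z(H) − z(FA) = 0.3186 − (-0.2191) = 0.5377

d' = 0.54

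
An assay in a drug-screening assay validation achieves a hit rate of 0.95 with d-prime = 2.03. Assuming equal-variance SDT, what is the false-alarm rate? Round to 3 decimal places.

z(hit rate) = z(0.95) = 1.6449
z(FA) = z(H) − d' = 1.6449 − 2.03 = -0.3851
false-alarm rate = Φ(-0.3851) = 0.3501

false-alarm rate = 0.350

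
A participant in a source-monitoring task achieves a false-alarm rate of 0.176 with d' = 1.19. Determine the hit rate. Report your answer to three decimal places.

z(false-alarm rate) = z(0.176) = -0.9307
z(H) = z(FA) + d' = -0.9307 + 1.19 = 0.2593
hit rate = Φ(0.2593) = 0.6023

hit rate = 0.602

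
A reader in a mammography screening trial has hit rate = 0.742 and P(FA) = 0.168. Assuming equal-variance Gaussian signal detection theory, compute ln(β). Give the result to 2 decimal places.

z(H) = z(0.742) = 0.650
z(FA) = z(0.168) = -0.962
ln β = −½·[z(H)² − z(FA)²] = −0.5 × (0.423 − 0.925) = 0.251

ln β = 0.25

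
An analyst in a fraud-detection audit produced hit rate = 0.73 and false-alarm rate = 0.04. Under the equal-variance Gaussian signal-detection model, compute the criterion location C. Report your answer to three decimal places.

C = 0.569

z(H) = 0.6128
z(FA) = -1.7507
c = −½·[z(H) + z(FA)] = −0.5 × (0.6128 + (-1.7507)) = 0.56895
c > 0: the analyst has a conservative response bias.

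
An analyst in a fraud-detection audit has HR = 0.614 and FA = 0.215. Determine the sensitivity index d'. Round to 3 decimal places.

d' = 1.079

z(H) = z(0.614) = 0.2898
z(FA) = z(0.215) = -0.7892
d' = z(H) − z(FA) = 0.2898 − (-0.7892) = 1.0790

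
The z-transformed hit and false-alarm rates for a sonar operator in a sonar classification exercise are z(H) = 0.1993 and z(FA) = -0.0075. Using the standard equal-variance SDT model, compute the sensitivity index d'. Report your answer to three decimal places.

d' = z(H) − z(FA) = 0.1993 − (-0.0075) = 0.2068

d' = 0.207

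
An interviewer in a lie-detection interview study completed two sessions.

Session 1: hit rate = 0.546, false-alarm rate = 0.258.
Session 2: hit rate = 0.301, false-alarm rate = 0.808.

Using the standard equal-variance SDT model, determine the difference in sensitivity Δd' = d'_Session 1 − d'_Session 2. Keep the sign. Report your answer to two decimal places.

Δd' = 2.16

Session 1: z(0.546) = 0.116, z(0.258) = -0.650, d' = 0.766
Session 2: z(0.301) = -0.522, z(0.808) = 0.871, d' = -1.393
Δd' = d'_Session 1 − d'_Session 2 = 0.766 − (-1.393) = 2.159
Session 1 has the higher sensitivity.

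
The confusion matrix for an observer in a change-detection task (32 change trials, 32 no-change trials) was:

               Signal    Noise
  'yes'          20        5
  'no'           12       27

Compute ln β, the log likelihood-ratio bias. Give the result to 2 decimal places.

ln β = 0.46

H = 20/32 = 0.6250
FA = 5/32 = 0.1562
z(H) = z(0.6250) = 0.319
z(FA) = z(0.1562) = -1.010
ln β = −½·[z(H)² − z(FA)²] = −0.5 × (0.102 − 1.020) = 0.459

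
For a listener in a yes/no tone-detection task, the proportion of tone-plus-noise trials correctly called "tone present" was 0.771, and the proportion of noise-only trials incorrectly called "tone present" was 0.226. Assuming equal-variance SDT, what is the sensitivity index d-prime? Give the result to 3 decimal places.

z(0.771) = 0.7421, z(0.226) = -0.7521
d' = z(H) − z(FA) = 0.7421 − (-0.7521) = 1.4942

d-prime = 1.494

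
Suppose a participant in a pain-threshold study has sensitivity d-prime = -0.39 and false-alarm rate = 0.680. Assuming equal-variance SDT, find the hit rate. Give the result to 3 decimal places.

hit rate = 0.531

z(false-alarm rate) = z(0.680) = 0.4677
z(H) = z(FA) + d' = 0.4677 + (-0.39) = 0.0777
hit rate = Φ(0.0777) = 0.5310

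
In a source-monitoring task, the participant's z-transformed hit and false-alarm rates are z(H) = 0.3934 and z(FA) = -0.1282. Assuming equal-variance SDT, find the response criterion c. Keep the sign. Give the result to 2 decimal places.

c = -0.13

c = −½·[z(H) + z(FA)] = −½·(0.3934 + (-0.1282)) = -0.1326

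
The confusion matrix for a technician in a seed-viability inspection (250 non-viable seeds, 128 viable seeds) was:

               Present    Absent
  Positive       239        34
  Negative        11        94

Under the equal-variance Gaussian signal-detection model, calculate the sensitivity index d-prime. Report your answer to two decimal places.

d-prime = 2.33

H = 239/250 = 0.9560
FA = 34/128 = 0.2656
Φ⁻¹(H) = Φ⁻¹(0.9560) = 1.706
Φ⁻¹(FA) = Φ⁻¹(0.2656) = -0.626
d' = z(H) − z(FA) = 1.706 − (-0.626) = 2.332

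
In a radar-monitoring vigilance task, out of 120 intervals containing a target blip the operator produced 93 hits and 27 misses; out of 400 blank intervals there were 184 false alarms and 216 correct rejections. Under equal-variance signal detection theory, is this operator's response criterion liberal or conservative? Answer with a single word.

z(H) = 0.755, z(FA) = -0.100
c = −½·(z(H) + z(FA)) = -0.3275
c < 0 → liberal criterion (biased toward responding “yes”).

liberal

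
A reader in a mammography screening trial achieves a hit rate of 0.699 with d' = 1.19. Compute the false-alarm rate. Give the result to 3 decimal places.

z(hit rate) = z(0.699) = 0.5215
z(FA) = z(H) − d' = 0.5215 − 1.19 = -0.6685
false-alarm rate = Φ(-0.6685) = 0.2519

false-alarm rate = 0.252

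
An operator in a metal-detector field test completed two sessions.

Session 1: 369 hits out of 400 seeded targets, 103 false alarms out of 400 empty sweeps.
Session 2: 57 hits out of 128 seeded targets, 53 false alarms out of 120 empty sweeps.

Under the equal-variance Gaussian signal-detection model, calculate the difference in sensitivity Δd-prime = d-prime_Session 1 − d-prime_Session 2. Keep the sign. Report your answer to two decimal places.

Δd-prime = 2.06

Session 1: z(0.9225) = 1.422, z(0.2575) = -0.651, d' = 2.073
Session 2: z(0.4453) = -0.138, z(0.4417) = -0.147, d' = 0.009
Δd' = d'_Session 1 − d'_Session 2 = 2.073 − 0.009 = 2.064
Session 1 has the higher sensitivity.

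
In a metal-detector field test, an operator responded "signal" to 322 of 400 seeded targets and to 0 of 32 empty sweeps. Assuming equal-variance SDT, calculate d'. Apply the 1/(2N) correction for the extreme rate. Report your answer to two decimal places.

d' = 3.01

The false-alarm rate is 0/32 = 0, so apply the 1/(2N) correction: FA → 1/(2·32) = 0.01562.
z(H) = z(0.80500) = 0.860
z(FA) = z(0.01562) = -2.154
d' = 0.860 − (-2.154) = 3.014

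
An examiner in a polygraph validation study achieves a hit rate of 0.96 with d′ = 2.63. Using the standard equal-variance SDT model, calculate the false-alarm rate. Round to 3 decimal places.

z(hit rate) = z(0.96) = 1.7507
z(FA) = z(H) − d' = 1.7507 − 2.63 = -0.8793
false-alarm rate = Φ(-0.8793) = 0.1896

false-alarm rate = 0.190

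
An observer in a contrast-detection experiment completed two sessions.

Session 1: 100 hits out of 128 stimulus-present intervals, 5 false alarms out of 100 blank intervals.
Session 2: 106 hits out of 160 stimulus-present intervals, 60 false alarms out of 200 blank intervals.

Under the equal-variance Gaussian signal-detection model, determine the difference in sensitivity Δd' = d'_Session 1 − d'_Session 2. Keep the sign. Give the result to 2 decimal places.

Δd' = 1.48

Session 1: z(0.7812) = 0.776, z(0.0500) = -1.645, d' = 2.421
Session 2: z(0.6625) = 0.419, z(0.3000) = -0.524, d' = 0.943
Δd' = d'_Session 1 − d'_Session 2 = 2.421 − 0.943 = 1.478
Session 1 has the higher sensitivity.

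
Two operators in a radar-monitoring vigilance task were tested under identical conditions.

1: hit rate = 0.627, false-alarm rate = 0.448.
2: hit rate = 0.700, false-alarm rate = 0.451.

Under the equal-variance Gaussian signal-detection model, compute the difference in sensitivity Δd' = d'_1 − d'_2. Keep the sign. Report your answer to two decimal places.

Δd' = -0.19

1: z(0.627) = 0.324, z(0.448) = -0.131, d' = 0.455
2: z(0.700) = 0.524, z(0.451) = -0.123, d' = 0.647
Δd' = d'_1 − d'_2 = 0.455 − 0.647 = -0.192
2 has the higher sensitivity.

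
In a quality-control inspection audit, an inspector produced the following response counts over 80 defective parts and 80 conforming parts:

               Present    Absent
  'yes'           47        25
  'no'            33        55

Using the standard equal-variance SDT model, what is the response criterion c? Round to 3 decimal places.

H = 47/80 = 0.5875
FA = 25/80 = 0.3125
Φ⁻¹(H) = Φ⁻¹(0.5875) = 0.2211
Φ⁻¹(FA) = Φ⁻¹(0.3125) = -0.4888
c = −½·[z(H) + z(FA)] = −0.5 × (0.2211 + (-0.4888)) = 0.13385
c > 0: the inspector has a conservative response bias.

c = 0.134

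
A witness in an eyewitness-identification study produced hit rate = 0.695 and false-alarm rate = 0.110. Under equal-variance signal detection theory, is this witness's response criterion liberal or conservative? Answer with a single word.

conservative

z(H) = 0.510, z(FA) = -1.227
c = −½·(z(H) + z(FA)) = 0.3585
c > 0 → conservative criterion (biased toward responding “no”).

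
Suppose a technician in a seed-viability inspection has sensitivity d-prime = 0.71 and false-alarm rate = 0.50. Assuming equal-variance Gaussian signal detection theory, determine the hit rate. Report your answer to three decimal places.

z(false-alarm rate) = z(0.50) = 0.0000
z(H) = z(FA) + d' = 0.0000 + 0.71 = 0.7100
hit rate = Φ(0.7100) = 0.7611

hit rate = 0.761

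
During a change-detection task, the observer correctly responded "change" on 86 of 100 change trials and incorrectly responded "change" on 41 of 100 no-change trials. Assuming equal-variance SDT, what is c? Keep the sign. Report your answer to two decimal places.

c = -0.43

H = 86/100 = 0.8600
FA = 41/100 = 0.4100
Φ⁻¹(0.8600) = 1.080, Φ⁻¹(0.4100) = -0.228
c = −½·[z(H) + z(FA)] = −0.5 × (1.080 + (-0.228)) = -0.426
c < 0: the observer has a liberal response bias.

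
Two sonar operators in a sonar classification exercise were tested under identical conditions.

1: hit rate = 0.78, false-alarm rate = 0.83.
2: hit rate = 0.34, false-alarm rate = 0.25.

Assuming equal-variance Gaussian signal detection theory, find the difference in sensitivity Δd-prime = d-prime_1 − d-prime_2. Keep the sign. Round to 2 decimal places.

Δd-prime = -0.44

1: z(0.78) = 0.772, z(0.83) = 0.954, d' = -0.182
2: z(0.34) = -0.412, z(0.25) = -0.674, d' = 0.262
Δd' = d'_1 − d'_2 = -0.182 − 0.262 = -0.444
2 has the higher sensitivity.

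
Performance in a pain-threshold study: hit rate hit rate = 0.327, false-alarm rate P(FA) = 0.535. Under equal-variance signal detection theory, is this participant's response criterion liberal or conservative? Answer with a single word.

z(H) = -0.448, z(FA) = 0.088
c = −½·(z(H) + z(FA)) = 0.180
c > 0 → conservative criterion (biased toward responding “no”).

conservative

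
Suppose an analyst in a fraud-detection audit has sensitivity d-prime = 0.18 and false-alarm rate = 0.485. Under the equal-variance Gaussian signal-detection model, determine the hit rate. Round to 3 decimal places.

hit rate = 0.557

z(false-alarm rate) = z(0.485) = -0.0376
z(H) = z(FA) + d' = -0.0376 + 0.18 = 0.1424
hit rate = Φ(0.1424) = 0.5566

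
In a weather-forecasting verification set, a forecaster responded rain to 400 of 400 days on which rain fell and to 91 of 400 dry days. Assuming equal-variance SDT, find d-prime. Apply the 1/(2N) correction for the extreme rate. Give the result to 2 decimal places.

d-prime = 3.77

The hit rate is 400/400 = 1, so apply the 1/(2N) correction: H → 1 − 1/(2·400) = 0.99875.
z(H) = z(0.99875) = 3.023
z(FA) = z(0.22750) = -0.747
d' = 3.023 − (-0.747) = 3.770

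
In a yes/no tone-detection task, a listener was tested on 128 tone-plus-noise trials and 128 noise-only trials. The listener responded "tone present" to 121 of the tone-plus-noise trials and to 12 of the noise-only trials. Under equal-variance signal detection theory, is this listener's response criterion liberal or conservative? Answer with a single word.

liberal

z(H) = 1.601, z(FA) = -1.318
c = −½·(z(H) + z(FA)) = -0.1415
c < 0 → liberal criterion (biased toward responding “yes”).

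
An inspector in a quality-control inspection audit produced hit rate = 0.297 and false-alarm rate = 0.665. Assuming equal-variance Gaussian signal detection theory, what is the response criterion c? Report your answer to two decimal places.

c = 0.05

z(H) = z(0.297) = -0.533
z(FA) = z(0.665) = 0.426
c = −½·[z(H) + z(FA)] = −0.5 × (-0.533 + 0.426) = 0.0535
c > 0: the inspector has a conservative response bias.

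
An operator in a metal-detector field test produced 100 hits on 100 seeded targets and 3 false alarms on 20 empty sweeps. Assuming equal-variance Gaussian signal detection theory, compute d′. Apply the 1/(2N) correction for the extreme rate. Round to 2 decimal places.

d′ = 3.61

The hit rate is 100/100 = 1, so apply the 1/(2N) correction: H → 1 − 1/(2·100) = 0.99500.
z(H) = z(0.99500) = 2.576
z(FA) = z(0.15000) = -1.036
d' = 2.576 − (-1.036) = 3.612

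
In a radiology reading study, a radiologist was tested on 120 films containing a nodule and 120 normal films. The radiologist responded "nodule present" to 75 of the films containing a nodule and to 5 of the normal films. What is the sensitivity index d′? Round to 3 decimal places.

H = 75/120 = 0.6250
FA = 5/120 = 0.0417
z(H) = z(0.6250) = 0.3186
z(FA) = z(0.0417) = -1.7313
d' = z(H) − z(FA) = 0.3186 − (-1.7313) = 2.0499

d′ = 2.050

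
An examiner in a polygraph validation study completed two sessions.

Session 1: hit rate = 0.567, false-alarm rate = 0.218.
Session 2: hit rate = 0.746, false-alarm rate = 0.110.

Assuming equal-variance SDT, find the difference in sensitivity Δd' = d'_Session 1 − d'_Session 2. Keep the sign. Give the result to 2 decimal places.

Δd' = -0.94

Session 1: z(0.567) = 0.169, z(0.218) = -0.779, d' = 0.948
Session 2: z(0.746) = 0.662, z(0.110) = -1.227, d' = 1.889
Δd' = d'_Session 1 − d'_Session 2 = 0.948 − 1.889 = -0.941
Session 2 has the higher sensitivity.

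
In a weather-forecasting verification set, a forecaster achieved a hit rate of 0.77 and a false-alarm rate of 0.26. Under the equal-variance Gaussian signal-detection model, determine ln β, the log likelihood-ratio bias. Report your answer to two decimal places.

ln β = -0.07

z(0.77) = 0.739, z(0.26) = -0.643
ln β = −½·[z(H)² − z(FA)²] = −0.5 × (0.546 − 0.413) = -0.0665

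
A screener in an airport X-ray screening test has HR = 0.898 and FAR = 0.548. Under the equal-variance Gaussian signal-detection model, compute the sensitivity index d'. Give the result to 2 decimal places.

Φ⁻¹(H) = Φ⁻¹(0.898) = 1.2702
Φ⁻¹(FA) = Φ⁻¹(0.548) = 0.1206
d' = z(H) − z(FA) = 1.2702 − 0.1206 = 1.1496

d' = 1.15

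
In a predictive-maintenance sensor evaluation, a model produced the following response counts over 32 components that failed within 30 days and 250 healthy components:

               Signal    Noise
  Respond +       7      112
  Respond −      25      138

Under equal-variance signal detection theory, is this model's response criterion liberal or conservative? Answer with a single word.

z(H) = -0.776, z(FA) = -0.131
c = −½·(z(H) + z(FA)) = 0.4535
c > 0 → conservative criterion (biased toward responding “no”).

conservative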